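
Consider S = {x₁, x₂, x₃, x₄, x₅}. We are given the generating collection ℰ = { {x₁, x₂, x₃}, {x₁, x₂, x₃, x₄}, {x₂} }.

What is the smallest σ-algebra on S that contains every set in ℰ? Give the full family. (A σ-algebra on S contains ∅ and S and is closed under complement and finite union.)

Answer: σ(ℰ) = { ∅, {x₂}, {x₄}, {x₅}, {x₁, x₃}, {x₂, x₄}, {x₂, x₅}, {x₄, x₅}, {x₁, x₂, x₃}, {x₁, x₃, x₄}, {x₁, x₃, x₅}, {x₂, x₄, x₅}, {x₁, x₂, x₃, x₄}, {x₁, x₂, x₃, x₅}, {x₁, x₃, x₄, x₅}, S }

Derivation:
Take S₀ = ℰ ∪ {∅, S} = { ∅, {x₂}, {x₁, x₂, x₃}, {x₁, x₂, x₃, x₄}, S }.
Iteration 1 adds 3:
  {x₅}  = S∖{x₁, x₂, x₃, x₄}
  {x₄, x₅}  = S∖{x₁, x₂, x₃}
  {x₁, x₃, x₄, x₅}  = S∖{x₂}
  |family| = 8
Iteration 2: 3 new —
  {x₂, x₅}  = {x₂} ∪ {x₅}
  {x₂, x₄, x₅}  = {x₄, x₅} ∪ {x₂}
  {x₁, x₂, x₃, x₅}  = {x₁, x₂, x₃} ∪ {x₅}
  |family| = 11
Iteration 3: +3 →
  {x₄}  = S∖{x₁, x₂, x₃, x₅}
  {x₁, x₃}  = S∖{x₂, x₄, x₅}
  {x₁, x₃, x₄}  = S∖{x₂, x₅}
  |family| = 14
Iteration 4 adds 2:
  {x₂, x₄}  = {x₄} ∪ {x₂}
  {x₁, x₃, x₅}  = {x₁, x₃} ∪ {x₅}
  |family| = 16
Iteration 5 adds nothing — fixpoint reached.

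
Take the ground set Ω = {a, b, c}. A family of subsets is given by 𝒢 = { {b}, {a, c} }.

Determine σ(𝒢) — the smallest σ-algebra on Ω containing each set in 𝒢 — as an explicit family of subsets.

Take S₀ = 𝒢 ∪ {∅, Ω} = { ∅, {b}, {a, c}, Ω }.
Step 1: already closed under ᶜ and ∪.

|σ(𝒢)| = 4.  σ(𝒢) = { ∅, {b}, {a, c}, Ω }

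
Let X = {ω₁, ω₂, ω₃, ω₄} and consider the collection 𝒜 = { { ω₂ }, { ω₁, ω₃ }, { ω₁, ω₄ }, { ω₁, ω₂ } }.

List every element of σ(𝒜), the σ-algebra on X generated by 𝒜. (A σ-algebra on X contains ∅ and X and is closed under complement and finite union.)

Answer: σ(𝒜) = { ∅, { ω₁ }, { ω₂ }, { ω₃ }, { ω₄ }, { ω₁, ω₂ }, { ω₁, ω₃ }, { ω₁, ω₄ }, { ω₂, ω₃ }, { ω₂, ω₄ }, { ω₃, ω₄ }, { ω₁, ω₂, ω₃ }, { ω₁, ω₂, ω₄ }, { ω₁, ω₃, ω₄ }, { ω₂, ω₃, ω₄ }, X }

Check:
Take S₀ = 𝒜 ∪ {∅, X} = { ∅, { ω₂ }, { ω₁, ω₂ }, { ω₁, ω₃ }, { ω₁, ω₄ }, X }.
Iteration 1 adds 6:
  { ω₂, ω₃ }  = { ω₁, ω₄ }ᶜ
  { ω₂, ω₄ }  = { ω₁, ω₃ }ᶜ
  { ω₃, ω₄ }  = { ω₁, ω₂ }ᶜ
  { ω₁, ω₂, ω₃ }  = { ω₁, ω₂ } ∪ { ω₁, ω₃ }
  { ω₁, ω₂, ω₄ }  = { ω₁, ω₄ } ∪ { ω₁, ω₂ }
  { ω₁, ω₃, ω₄ }  = { ω₂ }ᶜ
  |family| = 12
Iteration 2: +3 →
  { ω₃ }  = { ω₁, ω₂, ω₄ }ᶜ
  { ω₄ }  = { ω₁, ω₂, ω₃ }ᶜ
  { ω₂, ω₃, ω₄ }  = { ω₃, ω₄ } ∪ { ω₂ }
  |family| = 15
Iteration 3 (1 new):
  { ω₁ }  = { ω₂, ω₃, ω₄ }ᶜ
  |family| = 16
Iteration 4: already closed under ᶜ and ∪.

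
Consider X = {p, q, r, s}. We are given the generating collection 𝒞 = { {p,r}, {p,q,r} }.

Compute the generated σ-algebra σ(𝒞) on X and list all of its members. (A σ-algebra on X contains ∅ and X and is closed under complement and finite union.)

|σ(𝒞)| = 8.  σ(𝒞) = { {}, {q}, {s}, {p,r}, {q,s}, {p,q,r}, {p,r,s}, X }

Trace:
Begin from { {}, {p,r}, {p,q,r}, X } (that is, 𝒞 plus ∅ and X).
Pass 1. New:
  {s}  = complement {p,q,r}
  {q,s}  = complement {p,r}
  (now 6)
Pass 2. New:
  {p,r,s}  = {p,r} ∪ {s}
  (now 7)
Pass 3: 1 new —
  {q}  = complement {p,r,s}
  (now 8)
Pass 4: closed — nothing new.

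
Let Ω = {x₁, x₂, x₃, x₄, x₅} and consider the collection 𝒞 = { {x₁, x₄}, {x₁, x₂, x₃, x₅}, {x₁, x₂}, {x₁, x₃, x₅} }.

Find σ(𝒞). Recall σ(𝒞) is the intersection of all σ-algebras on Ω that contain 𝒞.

Seed the family with 𝒞 together with ∅ and Ω: { ∅, {x₁, x₂}, {x₁, x₄}, {x₁, x₃, x₅}, {x₁, x₂, x₃, x₅}, Ω }.
Iteration 1: 6 new —
  {x₄}  = Ω∖{x₁, x₂, x₃, x₅}
  {x₂, x₄}  = Ω∖{x₁, x₃, x₅}
  {x₁, x₂, x₄}  = {x₁, x₄} ∪ {x₁, x₂}
  {x₂, x₃, x₅}  = Ω∖{x₁, x₄}
  {x₃, x₄, x₅}  = Ω∖{x₁, x₂}
  {x₁, x₃, x₄, x₅}  = {x₁, x₄} ∪ {x₁, x₃, x₅}
Iteration 2 (3 new):
  {x₂}  = Ω∖{x₁, x₃, x₄, x₅}
  {x₃, x₅}  = Ω∖{x₁, x₂, x₄}
  {x₂, x₃, x₄, x₅}  = {x₃, x₄, x₅} ∪ {x₂, x₃, x₅}
Iteration 3: +1 →
  {x₁}  = Ω∖{x₂, x₃, x₄, x₅}
After Iteration 4 the family is unchanged; done.

Therefore σ(𝒞) = { ∅, {x₁}, {x₂}, {x₄}, {x₁, x₂}, {x₁, x₄}, {x₂, x₄}, {x₃, x₅}, {x₁, x₂, x₄}, {x₁, x₃, x₅}, {x₂, x₃, x₅}, {x₃, x₄, x₅}, {x₁, x₂, x₃, x₅}, {x₁, x₃, x₄, x₅}, {x₂, x₃, x₄, x₅}, Ω } (|σ(𝒞)| = 16).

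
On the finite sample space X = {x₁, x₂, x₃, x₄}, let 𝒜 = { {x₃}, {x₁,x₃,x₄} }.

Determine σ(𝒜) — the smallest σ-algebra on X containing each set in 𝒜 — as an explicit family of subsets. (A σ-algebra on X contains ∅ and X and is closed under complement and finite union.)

σ(𝒜) (8 sets): { {}, {x₂}, {x₃}, {x₁,x₄}, {x₂,x₃}, {x₁,x₂,x₄}, {x₁,x₃,x₄}, X }

Working:
Begin from { {}, {x₃}, {x₁,x₃,x₄}, X } (that is, 𝒜 plus ∅ and X).
Pass 1 (2 new):
  {x₂}  = {x₁,x₃,x₄}ᶜ
  {x₁,x₂,x₄}  = {x₃}ᶜ
Pass 2: +1 →
  {x₂,x₃}  = {x₃} ∪ {x₂}
Pass 3: 1 new —
  {x₁,x₄}  = {x₂,x₃}ᶜ
Pass 4: no new sets; the family is a σ-algebra.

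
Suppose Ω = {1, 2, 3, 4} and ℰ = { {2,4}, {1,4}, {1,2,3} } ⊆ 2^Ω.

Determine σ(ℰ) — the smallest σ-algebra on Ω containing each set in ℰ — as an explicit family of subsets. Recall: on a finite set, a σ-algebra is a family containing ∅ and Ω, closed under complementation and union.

Take S₀ = ℰ ∪ {∅, Ω} = { {}, {1,4}, {2,4}, {1,2,3}, Ω }.
Round 1: 4 new —
  {4}  = {1,2,3}ᶜ
  {1,3}  = {2,4}ᶜ
  {2,3}  = {1,4}ᶜ
  {1,2,4}  = {1,4} ∪ {2,4}
  |family| = 9
Round 2 adds 3:
  {3}  = {1,2,4}ᶜ
  {1,3,4}  = {1,4} ∪ {1,3}
  {2,3,4}  = {2,3} ∪ {4}
  |family| = 12
Round 3: 3 new —
  {1}  = {2,3,4}ᶜ
  {2}  = {1,3,4}ᶜ
  {3,4}  = {3} ∪ {4}
  |family| = 15
Round 4: +1 →
  {1,2}  = {3,4}ᶜ
  |family| = 16
Round 5: closed — nothing new.

|σ(ℰ)| = 16.  σ(ℰ) = { {}, {1}, {2}, {3}, {4}, {1,2}, {1,3}, {1,4}, {2,3}, {2,4}, {3,4}, {1,2,3}, {1,2,4}, {1,3,4}, {2,3,4}, Ω }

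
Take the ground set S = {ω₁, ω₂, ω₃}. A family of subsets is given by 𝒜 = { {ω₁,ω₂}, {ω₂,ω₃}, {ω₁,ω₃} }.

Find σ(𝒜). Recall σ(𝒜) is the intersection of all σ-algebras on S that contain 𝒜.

Initial family (5 sets): { {}, {ω₁,ω₂}, {ω₁,ω₃}, {ω₂,ω₃}, S }.
Step 1 (3 new):
  {ω₁}  = {ω₂,ω₃}ᶜ
  {ω₂}  = {ω₁,ω₃}ᶜ
  {ω₃}  = {ω₁,ω₂}ᶜ
Step 2: stable.

Hence σ(𝒜) has 8 members: { {}, {ω₁}, {ω₂}, {ω₃}, {ω₁,ω₂}, {ω₁,ω₃}, {ω₂,ω₃}, S }.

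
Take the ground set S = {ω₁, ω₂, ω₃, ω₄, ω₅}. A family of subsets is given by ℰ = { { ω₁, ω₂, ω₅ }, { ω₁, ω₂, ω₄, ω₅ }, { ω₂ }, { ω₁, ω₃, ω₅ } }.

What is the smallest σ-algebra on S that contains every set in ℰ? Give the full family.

Start: ℰ ∪ {∅, S} = { ∅, { ω₂ }, { ω₁, ω₂, ω₅ }, { ω₁, ω₃, ω₅ }, { ω₁, ω₂, ω₄, ω₅ }, S }.
Pass 1 adds 5:
  { ω₃ }  = ᶜ of { ω₁, ω₂, ω₄, ω₅ }
  { ω₂, ω₄ }  = ᶜ of { ω₁, ω₃, ω₅ }
  { ω₃, ω₄ }  = ᶜ of { ω₁, ω₂, ω₅ }
  { ω₁, ω₂, ω₃, ω₅ }  = { ω₁, ω₂, ω₅ } ∪ { ω₁, ω₃, ω₅ }
  { ω₁, ω₃, ω₄, ω₅ }  = ᶜ of { ω₂ }
  |family| = 11
Pass 2 (3 new):
  { ω₄ }  = ᶜ of { ω₁, ω₂, ω₃, ω₅ }
  { ω₂, ω₃ }  = { ω₂ } ∪ { ω₃ }
  { ω₂, ω₃, ω₄ }  = { ω₃, ω₄ } ∪ { ω₂ }
  |family| = 14
Pass 3. New:
  { ω₁, ω₅ }  = ᶜ of { ω₂, ω₃, ω₄ }
  { ω₁, ω₄, ω₅ }  = ᶜ of { ω₂, ω₃ }
  |family| = 16
Pass 4: no new sets; the family is a σ-algebra.

Therefore σ(ℰ) = { ∅, { ω₂ }, { ω₃ }, { ω₄ }, { ω₁, ω₅ }, { ω₂, ω₃ }, { ω₂, ω₄ }, { ω₃, ω₄ }, { ω₁, ω₂, ω₅ }, { ω₁, ω₃, ω₅ }, { ω₁, ω₄, ω₅ }, { ω₂, ω₃, ω₄ }, { ω₁, ω₂, ω₃, ω₅ }, { ω₁, ω₂, ω₄, ω₅ }, { ω₁, ω₃, ω₄, ω₅ }, S } (|σ(ℰ)| = 16).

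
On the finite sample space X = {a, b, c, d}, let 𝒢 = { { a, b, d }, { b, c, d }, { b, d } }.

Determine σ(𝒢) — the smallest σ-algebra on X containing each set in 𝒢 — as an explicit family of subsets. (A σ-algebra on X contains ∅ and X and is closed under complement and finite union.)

Take S₀ = 𝒢 ∪ {∅, X} = { {  }, { b, d }, { a, b, d }, { b, c, d }, X }.
Round 1: +3 →
  { a }  = complement { b, c, d }
  { c }  = complement { a, b, d }
  { a, c }  = complement { b, d }
  — 8 sets.
Round 2 adds nothing — fixpoint reached.

σ(𝒢) = { {  }, { a }, { c }, { a, c }, { b, d }, { a, b, d }, { b, c, d }, X }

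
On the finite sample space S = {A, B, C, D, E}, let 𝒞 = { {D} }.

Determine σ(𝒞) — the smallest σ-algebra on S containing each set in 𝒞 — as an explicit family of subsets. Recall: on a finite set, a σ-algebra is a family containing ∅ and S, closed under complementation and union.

Answer: σ(𝒞) = { ∅, {D}, {A, B, C, E}, S }

Check:
Start: 𝒞 ∪ {∅, S} = { ∅, {D}, S }.
Step 1: 1 new —
  {A, B, C, E}  = {D}ᶜ
  — 4 sets.
Step 2 adds nothing — fixpoint reached.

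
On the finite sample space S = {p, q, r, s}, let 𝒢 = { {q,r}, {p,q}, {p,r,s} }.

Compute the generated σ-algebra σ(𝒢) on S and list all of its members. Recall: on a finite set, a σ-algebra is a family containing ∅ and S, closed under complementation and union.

Answer: σ(𝒢) = { {}, {p}, {q}, {r}, {s}, {p,q}, {p,r}, {p,s}, {q,r}, {q,s}, {r,s}, {p,q,r}, {p,q,s}, {p,r,s}, {q,r,s}, S }

Working:
Begin from { {}, {p,q}, {q,r}, {p,r,s}, S } (that is, 𝒢 plus ∅ and S).
Round 1: +4 →
  {q}  = complement {p,r,s}
  {p,s}  = complement {q,r}
  {r,s}  = complement {p,q}
  {p,q,r}  = {q,r} ∪ {p,q}
  |family| = 9
Round 2: +3 →
  {s}  = complement {p,q,r}
  {p,q,s}  = {p,q} ∪ {p,s}
  {q,r,s}  = {r,s} ∪ {q}
  |family| = 12
Round 3 (3 new):
  {p}  = complement {q,r,s}
  {r}  = complement {p,q,s}
  {q,s}  = {s} ∪ {q}
  |family| = 15
Round 4: +1 →
  {p,r}  = complement {q,s}
  |family| = 16
Round 5: closed — nothing new.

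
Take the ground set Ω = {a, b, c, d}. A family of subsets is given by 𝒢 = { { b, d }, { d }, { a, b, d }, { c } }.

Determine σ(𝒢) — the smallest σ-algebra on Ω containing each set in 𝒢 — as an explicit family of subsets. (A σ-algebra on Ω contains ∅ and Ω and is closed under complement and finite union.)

Seed the family with 𝒢 together with ∅ and Ω: { ∅, { c }, { d }, { b, d }, { a, b, d }, Ω }.
Round 1 (4 new):
  { a, c }  = { b, d }ᶜ
  { c, d }  = { c } ∪ { d }
  { a, b, c }  = { d }ᶜ
  { b, c, d }  = { c } ∪ { b, d }
Round 2 adds 3:
  { a }  = { b, c, d }ᶜ
  { a, b }  = { c, d }ᶜ
  { a, c, d }  = { c, d } ∪ { a, c }
Round 3 adds 2:
  { b }  = { a, c, d }ᶜ
  { a, d }  = { d } ∪ { a }
Round 4 adds 1:
  { b, c }  = { a, d }ᶜ
Round 5: no new sets; the family is a σ-algebra.

σ(𝒢) = { ∅, { a }, { b }, { c }, { d }, { a, b }, { a, c }, { a, d }, { b, c }, { b, d }, { c, d }, { a, b, c }, { a, b, d }, { a, c, d }, { b, c, d }, Ω }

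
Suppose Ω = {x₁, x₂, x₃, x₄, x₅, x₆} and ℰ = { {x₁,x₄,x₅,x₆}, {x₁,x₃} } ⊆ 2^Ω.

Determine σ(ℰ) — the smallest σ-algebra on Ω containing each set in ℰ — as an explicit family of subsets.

Start: ℰ ∪ {∅, Ω} = { ∅, {x₁,x₃}, {x₁,x₄,x₅,x₆}, Ω }.
Round 1: 3 new —
  {x₂,x₃}  = ᶜ of {x₁,x₄,x₅,x₆}
  {x₂,x₄,x₅,x₆}  = ᶜ of {x₁,x₃}
  {x₁,x₃,x₄,x₅,x₆}  = {x₁,x₄,x₅,x₆} ∪ {x₁,x₃}
Round 2. New:
  {x₂}  = ᶜ of {x₁,x₃,x₄,x₅,x₆}
  {x₁,x₂,x₃}  = {x₂,x₃} ∪ {x₁,x₃}
  {x₁,x₂,x₄,x₅,x₆}  = {x₂,x₄,x₅,x₆} ∪ {x₁,x₄,x₅,x₆}
  {x₂,x₃,x₄,x₅,x₆}  = {x₂,x₄,x₅,x₆} ∪ {x₂,x₃}
Round 3: +3 →
  {x₁}  = ᶜ of {x₂,x₃,x₄,x₅,x₆}
  {x₃}  = ᶜ of {x₁,x₂,x₄,x₅,x₆}
  {x₄,x₅,x₆}  = ᶜ of {x₁,x₂,x₃}
Round 4 (2 new):
  {x₁,x₂}  = {x₂} ∪ {x₁}
  {x₃,x₄,x₅,x₆}  = {x₃} ∪ {x₄,x₅,x₆}
Round 5: stable.

|σ(ℰ)| = 16.  σ(ℰ) = { ∅, {x₁}, {x₂}, {x₃}, {x₁,x₂}, {x₁,x₃}, {x₂,x₃}, {x₁,x₂,x₃}, {x₄,x₅,x₆}, {x₁,x₄,x₅,x₆}, {x₂,x₄,x₅,x₆}, {x₃,x₄,x₅,x₆}, {x₁,x₂,x₄,x₅,x₆}, {x₁,x₃,x₄,x₅,x₆}, {x₂,x₃,x₄,x₅,x₆}, Ω }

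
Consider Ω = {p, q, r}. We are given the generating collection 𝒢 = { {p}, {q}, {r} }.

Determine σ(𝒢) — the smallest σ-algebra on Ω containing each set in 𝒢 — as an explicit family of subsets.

Begin from { ∅, {p}, {q}, {r}, Ω } (that is, 𝒢 plus ∅ and Ω).
Step 1: +3 →
  {p,q}  = Ω∖{r}
  {p,r}  = Ω∖{q}
  {q,r}  = Ω∖{p}
  |family| = 8
Step 2 adds nothing — fixpoint reached.

Hence σ(𝒢) has 8 members: { ∅, {p}, {q}, {r}, {p,q}, {p,r}, {q,r}, Ω }.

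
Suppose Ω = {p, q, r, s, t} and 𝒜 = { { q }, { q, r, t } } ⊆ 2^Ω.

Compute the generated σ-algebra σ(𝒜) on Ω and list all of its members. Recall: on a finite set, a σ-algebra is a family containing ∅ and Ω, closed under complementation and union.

|σ(𝒜)| = 8.  σ(𝒜) = { {  }, { q }, { p, s }, { r, t }, { p, q, s }, { q, r, t }, { p, r, s, t }, Ω }

Trace:
Begin from { {  }, { q }, { q, r, t }, Ω } (that is, 𝒜 plus ∅ and Ω).
Pass 1. New:
  { p, s }  = complement { q, r, t }
  { p, r, s, t }  = complement { q }
  — 6 sets.
Pass 2: 1 new —
  { p, q, s }  = { p, s } ∪ { q }
  — 7 sets.
Pass 3 adds 1:
  { r, t }  = complement { p, q, s }
  — 8 sets.
Pass 4: already closed under ᶜ and ∪.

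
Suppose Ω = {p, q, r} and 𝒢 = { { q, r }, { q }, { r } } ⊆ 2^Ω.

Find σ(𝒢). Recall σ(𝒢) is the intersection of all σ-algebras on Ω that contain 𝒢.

σ(𝒢) (8 sets): { ∅, { p }, { q }, { r }, { p, q }, { p, r }, { q, r }, Ω }

Check:
Take S₀ = 𝒢 ∪ {∅, Ω} = { ∅, { q }, { r }, { q, r }, Ω }.
Pass 1: +3 →
  { p }  = complement { q, r }
  { p, q }  = complement { r }
  { p, r }  = complement { q }
  |family| = 8
After Pass 2 the family is unchanged; done.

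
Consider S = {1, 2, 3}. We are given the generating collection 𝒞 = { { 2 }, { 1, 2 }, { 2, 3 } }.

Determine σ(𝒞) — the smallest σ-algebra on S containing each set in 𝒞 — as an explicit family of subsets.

σ(𝒞) (8 sets): { ∅, { 1 }, { 2 }, { 3 }, { 1, 2 }, { 1, 3 }, { 2, 3 }, S }

Derivation:
Seed the family with 𝒞 together with ∅ and S: { ∅, { 2 }, { 1, 2 }, { 2, 3 }, S }.
Round 1 adds 3:
  { 1 }  = { 2, 3 }ᶜ
  { 3 }  = { 1, 2 }ᶜ
  { 1, 3 }  = { 2 }ᶜ
  — 8 sets.
Round 2: no new sets; the family is a σ-algebra.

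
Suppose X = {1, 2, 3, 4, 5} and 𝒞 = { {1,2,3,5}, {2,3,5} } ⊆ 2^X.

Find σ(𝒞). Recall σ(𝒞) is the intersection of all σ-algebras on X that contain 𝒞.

Take S₀ = 𝒞 ∪ {∅, X} = { {}, {2,3,5}, {1,2,3,5}, X }.
Pass 1: +2 →
  {4}  = complement {1,2,3,5}
  {1,4}  = complement {2,3,5}
  |family| = 6
Pass 2: +1 →
  {2,3,4,5}  = {2,3,5} ∪ {4}
  |family| = 7
Pass 3. New:
  {1}  = complement {2,3,4,5}
  |family| = 8
Pass 4: stable.

|σ(𝒞)| = 8.  σ(𝒞) = { {}, {1}, {4}, {1,4}, {2,3,5}, {1,2,3,5}, {2,3,4,5}, X }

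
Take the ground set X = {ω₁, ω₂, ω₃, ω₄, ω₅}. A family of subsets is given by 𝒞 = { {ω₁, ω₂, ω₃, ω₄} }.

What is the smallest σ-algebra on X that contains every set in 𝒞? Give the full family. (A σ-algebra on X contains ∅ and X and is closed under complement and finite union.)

Start: 𝒞 ∪ {∅, X} = { ∅, {ω₁, ω₂, ω₃, ω₄}, X }.
Iteration 1: 1 new —
  {ω₅}  = ᶜ of {ω₁, ω₂, ω₃, ω₄}
Iteration 2: stable.

σ(𝒞) = { ∅, {ω₅}, {ω₁, ω₂, ω₃, ω₄}, X }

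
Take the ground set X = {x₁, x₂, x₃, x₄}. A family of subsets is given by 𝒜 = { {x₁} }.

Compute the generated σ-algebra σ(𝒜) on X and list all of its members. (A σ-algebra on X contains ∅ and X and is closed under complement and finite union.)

σ(𝒜) = { {}, {x₁}, {x₂, x₃, x₄}, X }

Trace:
Initial family (3 sets): { {}, {x₁}, X }.
Iteration 1 (1 new):
  {x₂, x₃, x₄}  = {x₁}ᶜ
Iteration 2: stable.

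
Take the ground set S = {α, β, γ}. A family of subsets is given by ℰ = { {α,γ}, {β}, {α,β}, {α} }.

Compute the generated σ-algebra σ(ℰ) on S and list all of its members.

Start: ℰ ∪ {∅, S} = { {}, {α}, {β}, {α,β}, {α,γ}, S }.
Pass 1. New:
  {γ}  = S∖{α,β}
  {β,γ}  = S∖{α}
Pass 2: stable.

σ(ℰ) = { {}, {α}, {β}, {γ}, {α,β}, {α,γ}, {β,γ}, S }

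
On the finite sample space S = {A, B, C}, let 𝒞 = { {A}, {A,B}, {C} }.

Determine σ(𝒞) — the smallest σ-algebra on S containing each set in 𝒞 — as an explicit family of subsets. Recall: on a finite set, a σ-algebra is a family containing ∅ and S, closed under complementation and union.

Begin from { {}, {A}, {C}, {A,B}, S } (that is, 𝒞 plus ∅ and S).
Step 1: 2 new —
  {A,C}  = {C} ∪ {A}
  {B,C}  = complement {A}
  (now 7)
Step 2: 1 new —
  {B}  = complement {A,C}
  (now 8)
Step 3: stable.

Therefore σ(𝒞) = { {}, {A}, {B}, {C}, {A,B}, {A,C}, {B,C}, S } (|σ(𝒞)| = 8).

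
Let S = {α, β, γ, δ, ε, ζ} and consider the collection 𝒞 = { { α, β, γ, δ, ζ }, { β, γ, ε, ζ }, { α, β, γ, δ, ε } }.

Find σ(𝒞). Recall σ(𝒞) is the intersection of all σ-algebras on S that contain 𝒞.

σ(𝒞) = { ∅, { ε }, { ζ }, { α, δ }, { β, γ }, { ε, ζ }, { α, δ, ε }, { α, δ, ζ }, { β, γ, ε }, { β, γ, ζ }, { α, β, γ, δ }, { α, δ, ε, ζ }, { β, γ, ε, ζ }, { α, β, γ, δ, ε }, { α, β, γ, δ, ζ }, S }

Derivation:
Seed the family with 𝒞 together with ∅ and S: { ∅, { β, γ, ε, ζ }, { α, β, γ, δ, ε }, { α, β, γ, δ, ζ }, S }.
Iteration 1: 3 new —
  { ε }  = { α, β, γ, δ, ζ }ᶜ
  { ζ }  = { α, β, γ, δ, ε }ᶜ
  { α, δ }  = { β, γ, ε, ζ }ᶜ
Iteration 2: +3 →
  { ε, ζ }  = { ε } ∪ { ζ }
  { α, δ, ε }  = { α, δ } ∪ { ε }
  { α, δ, ζ }  = { α, δ } ∪ { ζ }
Iteration 3 adds 4:
  { β, γ, ε }  = { α, δ, ζ }ᶜ
  { β, γ, ζ }  = { α, δ, ε }ᶜ
  { α, β, γ, δ }  = { ε, ζ }ᶜ
  { α, δ, ε, ζ }  = { α, δ, ε } ∪ { ε, ζ }
Iteration 4: +1 →
  { β, γ }  = { α, δ, ε, ζ }ᶜ
Iteration 5: stable.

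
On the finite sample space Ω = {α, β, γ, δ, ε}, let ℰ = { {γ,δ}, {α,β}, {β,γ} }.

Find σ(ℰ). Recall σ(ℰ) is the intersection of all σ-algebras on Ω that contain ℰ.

Answer: σ(ℰ) = { ∅, {α}, {β}, {γ}, {δ}, {ε}, {α,β}, {α,γ}, {α,δ}, {α,ε}, {β,γ}, {β,δ}, {β,ε}, {γ,δ}, {γ,ε}, {δ,ε}, {α,β,γ}, {α,β,δ}, {α,β,ε}, {α,γ,δ}, {α,γ,ε}, {α,δ,ε}, {β,γ,δ}, {β,γ,ε}, {β,δ,ε}, {γ,δ,ε}, {α,β,γ,δ}, {α,β,γ,ε}, {α,β,δ,ε}, {α,γ,δ,ε}, {β,γ,δ,ε}, Ω }

Derivation:
Seed the family with ℰ together with ∅ and Ω: { ∅, {α,β}, {β,γ}, {γ,δ}, Ω }.
Round 1 adds 6:
  {α,β,γ}  = {β,γ} ∪ {α,β}
  {α,β,ε}  = {γ,δ}ᶜ
  {α,δ,ε}  = {β,γ}ᶜ
  {β,γ,δ}  = {γ,δ} ∪ {β,γ}
  {γ,δ,ε}  = {α,β}ᶜ
  {α,β,γ,δ}  = {γ,δ} ∪ {α,β}
  (now 11)
Round 2: +7 →
  {ε}  = {α,β,γ,δ}ᶜ
  {α,ε}  = {β,γ,δ}ᶜ
  {δ,ε}  = {α,β,γ}ᶜ
  {α,β,γ,ε}  = {α,β,γ} ∪ {α,β,ε}
  {α,β,δ,ε}  = {α,δ,ε} ∪ {α,β}
  {α,γ,δ,ε}  = {α,δ,ε} ∪ {γ,δ,ε}
  {β,γ,δ,ε}  = {γ,δ,ε} ∪ {β,γ,δ}
  (now 18)
Round 3: 5 new —
  {α}  = {β,γ,δ,ε}ᶜ
  {β}  = {α,γ,δ,ε}ᶜ
  {γ}  = {α,β,δ,ε}ᶜ
  {δ}  = {α,β,γ,ε}ᶜ
  {β,γ,ε}  = {β,γ} ∪ {ε}
  (now 23)
Round 4 adds 9:
  {α,γ}  = {γ} ∪ {α}
  {α,δ}  = {β,γ,ε}ᶜ
  {β,δ}  = {β} ∪ {δ}
  {β,ε}  = {β} ∪ {ε}
  {γ,ε}  = {ε} ∪ {γ}
  {α,β,δ}  = {α,β} ∪ {δ}
  {α,γ,δ}  = {γ,δ} ∪ {α}
  {α,γ,ε}  = {γ} ∪ {α,ε}
  {β,δ,ε}  = {β} ∪ {δ,ε}
  (now 32)
Round 5: closed — nothing new.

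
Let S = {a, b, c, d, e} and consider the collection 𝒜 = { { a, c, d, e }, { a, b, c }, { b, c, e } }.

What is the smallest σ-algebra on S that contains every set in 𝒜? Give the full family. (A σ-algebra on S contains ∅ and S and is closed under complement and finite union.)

Answer: σ(𝒜) = { ∅, { a }, { b }, { c }, { d }, { e }, { a, b }, { a, c }, { a, d }, { a, e }, { b, c }, { b, d }, { b, e }, { c, d }, { c, e }, { d, e }, { a, b, c }, { a, b, d }, { a, b, e }, { a, c, d }, { a, c, e }, { a, d, e }, { b, c, d }, { b, c, e }, { b, d, e }, { c, d, e }, { a, b, c, d }, { a, b, c, e }, { a, b, d, e }, { a, c, d, e }, { b, c, d, e }, S }

Trace:
Start: 𝒜 ∪ {∅, S} = { ∅, { a, b, c }, { b, c, e }, { a, c, d, e }, S }.
Iteration 1: 4 new —
  { b }  = S∖{ a, c, d, e }
  { a, d }  = S∖{ b, c, e }
  { d, e }  = S∖{ a, b, c }
  { a, b, c, e }  = { b, c, e } ∪ { a, b, c }
  — 9 sets.
Iteration 2: +6 →
  { d }  = S∖{ a, b, c, e }
  { a, b, d }  = { b } ∪ { a, d }
  { a, d, e }  = { d, e } ∪ { a, d }
  { b, d, e }  = { b } ∪ { d, e }
  { a, b, c, d }  = { a, b, c } ∪ { a, d }
  { b, c, d, e }  = { d, e } ∪ { b, c, e }
  — 15 sets.
Iteration 3 (7 new):
  { a }  = S∖{ b, c, d, e }
  { e }  = S∖{ a, b, c, d }
  { a, c }  = S∖{ b, d, e }
  { b, c }  = S∖{ a, d, e }
  { b, d }  = { d } ∪ { b }
  { c, e }  = S∖{ a, b, d }
  { a, b, d, e }  = { d, e } ∪ { a, b, d }
  — 22 sets.
Iteration 4 (8 new):
  { c }  = S∖{ a, b, d, e }
  { a, b }  = { b } ∪ { a }
  { a, e }  = { e } ∪ { a }
  { b, e }  = { b } ∪ { e }
  { a, c, d }  = { a, d } ∪ { a, c }
  { a, c, e }  = S∖{ b, d }
  { b, c, d }  = { b, d } ∪ { b, c }
  { c, d, e }  = { d, e } ∪ { c, e }
  — 30 sets.
Iteration 5. New:
  { c, d }  = { c } ∪ { d }
  { a, b, e }  = { b, e } ∪ { a, b }
  — 32 sets.
Iteration 6: stable.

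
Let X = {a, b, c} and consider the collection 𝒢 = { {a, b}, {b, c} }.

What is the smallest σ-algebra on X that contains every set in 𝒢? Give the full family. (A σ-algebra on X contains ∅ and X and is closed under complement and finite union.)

σ(𝒢) = { {}, {a}, {b}, {c}, {a, b}, {a, c}, {b, c}, X }

Trace:
Initial family (4 sets): { {}, {a, b}, {b, c}, X }.
Round 1 adds 2:
  {a}  = complement {b, c}
  {c}  = complement {a, b}
  [6 total]
Round 2. New:
  {a, c}  = {c} ∪ {a}
  [7 total]
Round 3 adds 1:
  {b}  = complement {a, c}
  [8 total]
Round 4 adds nothing — fixpoint reached.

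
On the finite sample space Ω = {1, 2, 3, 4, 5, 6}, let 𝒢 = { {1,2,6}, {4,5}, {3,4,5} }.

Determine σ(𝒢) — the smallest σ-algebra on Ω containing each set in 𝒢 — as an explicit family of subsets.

Answer: σ(𝒢) = { {}, {3}, {4,5}, {1,2,6}, {3,4,5}, {1,2,3,6}, {1,2,4,5,6}, Ω }

Check:
Take S₀ = 𝒢 ∪ {∅, Ω} = { {}, {4,5}, {1,2,6}, {3,4,5}, Ω }.
Pass 1: 2 new —
  {1,2,3,6}  = ᶜ of {4,5}
  {1,2,4,5,6}  = {4,5} ∪ {1,2,6}
  — 7 sets.
Pass 2. New:
  {3}  = ᶜ of {1,2,4,5,6}
  — 8 sets.
Pass 3 adds nothing — fixpoint reached.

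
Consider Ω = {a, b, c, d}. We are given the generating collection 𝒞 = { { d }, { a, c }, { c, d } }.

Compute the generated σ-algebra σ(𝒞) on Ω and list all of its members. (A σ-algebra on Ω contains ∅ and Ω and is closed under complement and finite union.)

σ(𝒞) = { ∅, { a }, { b }, { c }, { d }, { a, b }, { a, c }, { a, d }, { b, c }, { b, d }, { c, d }, { a, b, c }, { a, b, d }, { a, c, d }, { b, c, d }, Ω }

Check:
Begin from { ∅, { d }, { a, c }, { c, d }, Ω } (that is, 𝒞 plus ∅ and Ω).
Round 1 (4 new):
  { a, b }  = Ω∖{ c, d }
  { b, d }  = Ω∖{ a, c }
  { a, b, c }  = Ω∖{ d }
  { a, c, d }  = { c, d } ∪ { a, c }
  [9 total]
Round 2 (3 new):
  { b }  = Ω∖{ a, c, d }
  { a, b, d }  = { a, b } ∪ { d }
  { b, c, d }  = { c, d } ∪ { b, d }
  [12 total]
Round 3: 2 new —
  { a }  = Ω∖{ b, c, d }
  { c }  = Ω∖{ a, b, d }
  [14 total]
Round 4 adds 2:
  { a, d }  = { d } ∪ { a }
  { b, c }  = { c } ∪ { b }
  [16 total]
After Round 5 the family is unchanged; done.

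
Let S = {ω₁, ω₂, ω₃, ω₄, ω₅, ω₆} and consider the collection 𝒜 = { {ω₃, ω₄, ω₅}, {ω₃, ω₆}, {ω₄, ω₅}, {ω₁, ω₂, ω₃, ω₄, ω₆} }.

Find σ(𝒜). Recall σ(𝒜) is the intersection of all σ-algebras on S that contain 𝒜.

Initial family (6 sets): { ∅, {ω₃, ω₆}, {ω₄, ω₅}, {ω₃, ω₄, ω₅}, {ω₁, ω₂, ω₃, ω₄, ω₆}, S }.
Iteration 1: +5 →
  {ω₅}  = ᶜ of {ω₁, ω₂, ω₃, ω₄, ω₆}
  {ω₁, ω₂, ω₆}  = ᶜ of {ω₃, ω₄, ω₅}
  {ω₁, ω₂, ω₃, ω₆}  = ᶜ of {ω₄, ω₅}
  {ω₁, ω₂, ω₄, ω₅}  = ᶜ of {ω₃, ω₆}
  {ω₃, ω₄, ω₅, ω₆}  = {ω₄, ω₅} ∪ {ω₃, ω₆}
  — 11 sets.
Iteration 2: 6 new —
  {ω₁, ω₂}  = ᶜ of {ω₃, ω₄, ω₅, ω₆}
  {ω₃, ω₅, ω₆}  = {ω₅} ∪ {ω₃, ω₆}
  {ω₁, ω₂, ω₅, ω₆}  = {ω₅} ∪ {ω₁, ω₂, ω₆}
  {ω₁, ω₂, ω₃, ω₄, ω₅}  = {ω₃, ω₄, ω₅} ∪ {ω₁, ω₂, ω₄, ω₅}
  {ω₁, ω₂, ω₃, ω₅, ω₆}  = {ω₁, ω₂, ω₃, ω₆} ∪ {ω₅}
  {ω₁, ω₂, ω₄, ω₅, ω₆}  = {ω₁, ω₂, ω₄, ω₅} ∪ {ω₁, ω₂, ω₆}
  — 17 sets.
Iteration 3: 6 new —
  {ω₃}  = ᶜ of {ω₁, ω₂, ω₄, ω₅, ω₆}
  {ω₄}  = ᶜ of {ω₁, ω₂, ω₃, ω₅, ω₆}
  {ω₆}  = ᶜ of {ω₁, ω₂, ω₃, ω₄, ω₅}
  {ω₃, ω₄}  = ᶜ of {ω₁, ω₂, ω₅, ω₆}
  {ω₁, ω₂, ω₄}  = ᶜ of {ω₃, ω₅, ω₆}
  {ω₁, ω₂, ω₅}  = {ω₁, ω₂} ∪ {ω₅}
  — 23 sets.
Iteration 4 adds 9:
  {ω₃, ω₅}  = {ω₅} ∪ {ω₃}
  {ω₄, ω₆}  = {ω₆} ∪ {ω₄}
  {ω₅, ω₆}  = {ω₆} ∪ {ω₅}
  {ω₁, ω₂, ω₃}  = {ω₁, ω₂} ∪ {ω₃}
  {ω₃, ω₄, ω₆}  = ᶜ of {ω₁, ω₂, ω₅}
  {ω₄, ω₅, ω₆}  = {ω₆} ∪ {ω₄, ω₅}
  {ω₁, ω₂, ω₃, ω₄}  = {ω₃, ω₄} ∪ {ω₁, ω₂}
  {ω₁, ω₂, ω₃, ω₅}  = {ω₃} ∪ {ω₁, ω₂, ω₅}
  {ω₁, ω₂, ω₄, ω₆}  = {ω₆} ∪ {ω₁, ω₂, ω₄}
  — 32 sets.
Iteration 5: stable.

Hence σ(𝒜) has 32 members: { ∅, {ω₃}, {ω₄}, {ω₅}, {ω₆}, {ω₁, ω₂}, {ω₃, ω₄}, {ω₃, ω₅}, {ω₃, ω₆}, {ω₄, ω₅}, {ω₄, ω₆}, {ω₅, ω₆}, {ω₁, ω₂, ω₃}, {ω₁, ω₂, ω₄}, {ω₁, ω₂, ω₅}, {ω₁, ω₂, ω₆}, {ω₃, ω₄, ω₅}, {ω₃, ω₄, ω₆}, {ω₃, ω₅, ω₆}, {ω₄, ω₅, ω₆}, {ω₁, ω₂, ω₃, ω₄}, {ω₁, ω₂, ω₃, ω₅}, {ω₁, ω₂, ω₃, ω₆}, {ω₁, ω₂, ω₄, ω₅}, {ω₁, ω₂, ω₄, ω₆}, {ω₁, ω₂, ω₅, ω₆}, {ω₃, ω₄, ω₅, ω₆}, {ω₁, ω₂, ω₃, ω₄, ω₅}, {ω₁, ω₂, ω₃, ω₄, ω₆}, {ω₁, ω₂, ω₃, ω₅, ω₆}, {ω₁, ω₂, ω₄, ω₅, ω₆}, S }.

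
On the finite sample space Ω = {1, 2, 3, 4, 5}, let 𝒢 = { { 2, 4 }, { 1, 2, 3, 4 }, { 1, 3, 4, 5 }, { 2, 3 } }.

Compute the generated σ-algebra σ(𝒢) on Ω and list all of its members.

Take S₀ = 𝒢 ∪ {∅, Ω} = { {  }, { 2, 3 }, { 2, 4 }, { 1, 2, 3, 4 }, { 1, 3, 4, 5 }, Ω }.
Iteration 1 (5 new):
  { 2 }  = { 1, 3, 4, 5 }ᶜ
  { 5 }  = { 1, 2, 3, 4 }ᶜ
  { 1, 3, 5 }  = { 2, 4 }ᶜ
  { 1, 4, 5 }  = { 2, 3 }ᶜ
  { 2, 3, 4 }  = { 2, 3 } ∪ { 2, 4 }
  |family| = 11
Iteration 2 (7 new):
  { 1, 5 }  = { 2, 3, 4 }ᶜ
  { 2, 5 }  = { 2 } ∪ { 5 }
  { 2, 3, 5 }  = { 5 } ∪ { 2, 3 }
  { 2, 4, 5 }  = { 5 } ∪ { 2, 4 }
  { 1, 2, 3, 5 }  = { 1, 3, 5 } ∪ { 2 }
  { 1, 2, 4, 5 }  = { 1, 4, 5 } ∪ { 2 }
  { 2, 3, 4, 5 }  = { 2, 3, 4 } ∪ { 5 }
  |family| = 18
Iteration 3 (7 new):
  { 1 }  = { 2, 3, 4, 5 }ᶜ
  { 3 }  = { 1, 2, 4, 5 }ᶜ
  { 4 }  = { 1, 2, 3, 5 }ᶜ
  { 1, 3 }  = { 2, 4, 5 }ᶜ
  { 1, 4 }  = { 2, 3, 5 }ᶜ
  { 1, 2, 5 }  = { 2, 5 } ∪ { 1, 5 }
  { 1, 3, 4 }  = { 2, 5 }ᶜ
  |family| = 25
Iteration 4: +6 →
  { 1, 2 }  = { 2 } ∪ { 1 }
  { 3, 4 }  = { 1, 2, 5 }ᶜ
  { 3, 5 }  = { 5 } ∪ { 3 }
  { 4, 5 }  = { 5 } ∪ { 4 }
  { 1, 2, 3 }  = { 2 } ∪ { 1, 3 }
  { 1, 2, 4 }  = { 2 } ∪ { 1, 4 }
  |family| = 31
Iteration 5: 1 new —
  { 3, 4, 5 }  = { 1, 2 }ᶜ
  |family| = 32
Iteration 6: stable.

σ(𝒢) = { {  }, { 1 }, { 2 }, { 3 }, { 4 }, { 5 }, { 1, 2 }, { 1, 3 }, { 1, 4 }, { 1, 5 }, { 2, 3 }, { 2, 4 }, { 2, 5 }, { 3, 4 }, { 3, 5 }, { 4, 5 }, { 1, 2, 3 }, { 1, 2, 4 }, { 1, 2, 5 }, { 1, 3, 4 }, { 1, 3, 5 }, { 1, 4, 5 }, { 2, 3, 4 }, { 2, 3, 5 }, { 2, 4, 5 }, { 3, 4, 5 }, { 1, 2, 3, 4 }, { 1, 2, 3, 5 }, { 1, 2, 4, 5 }, { 1, 3, 4, 5 }, { 2, 3, 4, 5 }, Ω }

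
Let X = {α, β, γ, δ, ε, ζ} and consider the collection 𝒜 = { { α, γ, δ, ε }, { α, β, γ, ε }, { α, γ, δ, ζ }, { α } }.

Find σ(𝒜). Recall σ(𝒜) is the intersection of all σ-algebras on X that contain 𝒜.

Seed the family with 𝒜 together with ∅ and X: { ∅, { α }, { α, β, γ, ε }, { α, γ, δ, ε }, { α, γ, δ, ζ }, X }.
Iteration 1: 6 new —
  { β, ε }  = { α, γ, δ, ζ }ᶜ
  { β, ζ }  = { α, γ, δ, ε }ᶜ
  { δ, ζ }  = { α, β, γ, ε }ᶜ
  { α, β, γ, δ, ε }  = { α, γ, δ, ε } ∪ { α, β, γ, ε }
  { α, γ, δ, ε, ζ }  = { α, γ, δ, ε } ∪ { α, γ, δ, ζ }
  { β, γ, δ, ε, ζ }  = { α }ᶜ
Iteration 2: +10 →
  { β }  = { α, γ, δ, ε, ζ }ᶜ
  { ζ }  = { α, β, γ, δ, ε }ᶜ
  { α, β, ε }  = { β, ε } ∪ { α }
  { α, β, ζ }  = { β, ζ } ∪ { α }
  { α, δ, ζ }  = { δ, ζ } ∪ { α }
  { β, δ, ζ }  = { β, ζ } ∪ { δ, ζ }
  { β, ε, ζ }  = { β, ε } ∪ { β, ζ }
  { β, δ, ε, ζ }  = { β, ε } ∪ { δ, ζ }
  { α, β, γ, δ, ζ }  = { β, ζ } ∪ { α, γ, δ, ζ }
  { α, β, γ, ε, ζ }  = { β, ζ } ∪ { α, β, γ, ε }
Iteration 3: +13 →
  { δ }  = { α, β, γ, ε, ζ }ᶜ
  { ε }  = { α, β, γ, δ, ζ }ᶜ
  { α, β }  = { β } ∪ { α }
  { α, γ }  = { β, δ, ε, ζ }ᶜ
  { α, ζ }  = { ζ } ∪ { α }
  { α, γ, δ }  = { β, ε, ζ }ᶜ
  { α, γ, ε }  = { β, δ, ζ }ᶜ
  { β, γ, ε }  = { α, δ, ζ }ᶜ
  { γ, δ, ε }  = { α, β, ζ }ᶜ
  { γ, δ, ζ }  = { α, β, ε }ᶜ
  { α, β, δ, ζ }  = { β, δ, ζ } ∪ { α, δ, ζ }
  { α, β, ε, ζ }  = { β, ε } ∪ { α, β, ζ }
  { α, β, δ, ε, ζ }  = { β, δ, ζ } ∪ { α, β, ε }
Iteration 4: +23 →
  { γ }  = { α, β, δ, ε, ζ }ᶜ
  { α, δ }  = { α } ∪ { δ }
  { α, ε }  = { α } ∪ { ε }
  { β, δ }  = { β } ∪ { δ }
  { γ, δ }  = { α, β, ε, ζ }ᶜ
  { γ, ε }  = { α, β, δ, ζ }ᶜ
  { δ, ε }  = { ε } ∪ { δ }
  { ε, ζ }  = { ζ } ∪ { ε }
  { α, β, γ }  = { α, β } ∪ { α, γ }
  { α, β, δ }  = { α, β } ∪ { δ }
  { α, γ, ζ }  = { α, ζ } ∪ { α, γ }
  { α, ε, ζ }  = { α, ζ } ∪ { ε }
  { β, δ, ε }  = { β, ε } ∪ { δ }
  { δ, ε, ζ }  = { ε } ∪ { δ, ζ }
  { α, β, γ, δ }  = { α, β } ∪ { α, γ, δ }
  { α, β, γ, ζ }  = { β, ζ } ∪ { α, γ }
  { α, β, δ, ε }  = { α, β, ε } ∪ { δ }
  { α, γ, ε, ζ }  = { α, ζ } ∪ { α, γ, ε }
  { α, δ, ε, ζ }  = { α, δ, ζ } ∪ { ε }
  { β, γ, δ, ε }  = { α, ζ }ᶜ
  { β, γ, δ, ζ }  = { β, δ, ζ } ∪ { γ, δ, ζ }
  { β, γ, ε, ζ }  = { β, ζ } ∪ { β, γ, ε }
  { γ, δ, ε, ζ }  = { α, β }ᶜ
Iteration 5. New:
  { β, γ }  = { α, δ, ε, ζ }ᶜ
  { γ, ζ }  = { α, β, δ, ε }ᶜ
  { α, δ, ε }  = { δ, ε } ∪ { α, δ }
  { β, γ, δ }  = { α, ε, ζ }ᶜ
  { β, γ, ζ }  = { β, ζ } ∪ { γ }
  { γ, ε, ζ }  = { α, β, δ }ᶜ
Iteration 6 adds nothing — fixpoint reached.

σ(𝒜) = { ∅, { α }, { β }, { γ }, { δ }, { ε }, { ζ }, { α, β }, { α, γ }, { α, δ }, { α, ε }, { α, ζ }, { β, γ }, { β, δ }, { β, ε }, { β, ζ }, { γ, δ }, { γ, ε }, { γ, ζ }, { δ, ε }, { δ, ζ }, { ε, ζ }, { α, β, γ }, { α, β, δ }, { α, β, ε }, { α, β, ζ }, { α, γ, δ }, { α, γ, ε }, { α, γ, ζ }, { α, δ, ε }, { α, δ, ζ }, { α, ε, ζ }, { β, γ, δ }, { β, γ, ε }, { β, γ, ζ }, { β, δ, ε }, { β, δ, ζ }, { β, ε, ζ }, { γ, δ, ε }, { γ, δ, ζ }, { γ, ε, ζ }, { δ, ε, ζ }, { α, β, γ, δ }, { α, β, γ, ε }, { α, β, γ, ζ }, { α, β, δ, ε }, { α, β, δ, ζ }, { α, β, ε, ζ }, { α, γ, δ, ε }, { α, γ, δ, ζ }, { α, γ, ε, ζ }, { α, δ, ε, ζ }, { β, γ, δ, ε }, { β, γ, δ, ζ }, { β, γ, ε, ζ }, { β, δ, ε, ζ }, { γ, δ, ε, ζ }, { α, β, γ, δ, ε }, { α, β, γ, δ, ζ }, { α, β, γ, ε, ζ }, { α, β, δ, ε, ζ }, { α, γ, δ, ε, ζ }, { β, γ, δ, ε, ζ }, X }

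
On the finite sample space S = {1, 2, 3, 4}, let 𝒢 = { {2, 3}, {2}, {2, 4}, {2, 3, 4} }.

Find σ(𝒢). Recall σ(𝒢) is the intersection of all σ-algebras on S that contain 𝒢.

Initial family (6 sets): { {}, {2}, {2, 3}, {2, 4}, {2, 3, 4}, S }.
Iteration 1: 4 new —
  {1}  = {2, 3, 4}ᶜ
  {1, 3}  = {2, 4}ᶜ
  {1, 4}  = {2, 3}ᶜ
  {1, 3, 4}  = {2}ᶜ
Iteration 2. New:
  {1, 2}  = {2} ∪ {1}
  {1, 2, 3}  = {2} ∪ {1, 3}
  {1, 2, 4}  = {2} ∪ {1, 4}
Iteration 3 (3 new):
  {3}  = {1, 2, 4}ᶜ
  {4}  = {1, 2, 3}ᶜ
  {3, 4}  = {1, 2}ᶜ
Iteration 4: closed — nothing new.

Hence σ(𝒢) has 16 members: { {}, {1}, {2}, {3}, {4}, {1, 2}, {1, 3}, {1, 4}, {2, 3}, {2, 4}, {3, 4}, {1, 2, 3}, {1, 2, 4}, {1, 3, 4}, {2, 3, 4}, S }.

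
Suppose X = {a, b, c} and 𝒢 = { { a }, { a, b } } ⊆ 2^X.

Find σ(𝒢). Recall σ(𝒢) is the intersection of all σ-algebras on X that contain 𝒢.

Initial family (4 sets): { ∅, { a }, { a, b }, X }.
Round 1: +2 →
  { c }  = ᶜ of { a, b }
  { b, c }  = ᶜ of { a }
  [6 total]
Round 2 adds 1:
  { a, c }  = { c } ∪ { a }
  [7 total]
Round 3 (1 new):
  { b }  = ᶜ of { a, c }
  [8 total]
Round 4 adds nothing — fixpoint reached.

σ(𝒢) = { ∅, { a }, { b }, { c }, { a, b }, { a, c }, { b, c }, X }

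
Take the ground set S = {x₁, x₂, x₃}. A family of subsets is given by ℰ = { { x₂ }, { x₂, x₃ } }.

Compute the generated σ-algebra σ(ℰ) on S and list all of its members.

Begin from { ∅, { x₂ }, { x₂, x₃ }, S } (that is, ℰ plus ∅ and S).
Pass 1: +2 →
  { x₁ }  = S∖{ x₂, x₃ }
  { x₁, x₃ }  = S∖{ x₂ }
  (now 6)
Pass 2. New:
  { x₁, x₂ }  = { x₂ } ∪ { x₁ }
  (now 7)
Pass 3: 1 new —
  { x₃ }  = S∖{ x₁, x₂ }
  (now 8)
Pass 4: closed — nothing new.

Therefore σ(ℰ) = { ∅, { x₁ }, { x₂ }, { x₃ }, { x₁, x₂ }, { x₁, x₃ }, { x₂, x₃ }, S } (|σ(ℰ)| = 8).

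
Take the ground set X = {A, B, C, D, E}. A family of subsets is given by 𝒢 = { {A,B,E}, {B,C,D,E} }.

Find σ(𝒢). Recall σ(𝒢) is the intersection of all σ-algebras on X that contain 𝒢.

Seed the family with 𝒢 together with ∅ and X: { ∅, {A,B,E}, {B,C,D,E}, X }.
Round 1: 2 new —
  {A}  = ᶜ of {B,C,D,E}
  {C,D}  = ᶜ of {A,B,E}
  [6 total]
Round 2: 1 new —
  {A,C,D}  = {C,D} ∪ {A}
  [7 total]
Round 3 adds 1:
  {B,E}  = ᶜ of {A,C,D}
  [8 total]
Round 4: already closed under ᶜ and ∪.

Hence σ(𝒢) has 8 members: { ∅, {A}, {B,E}, {C,D}, {A,B,E}, {A,C,D}, {B,C,D,E}, X }.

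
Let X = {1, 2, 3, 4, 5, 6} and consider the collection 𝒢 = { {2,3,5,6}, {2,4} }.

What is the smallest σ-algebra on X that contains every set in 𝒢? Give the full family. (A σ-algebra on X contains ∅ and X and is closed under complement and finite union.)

Answer: σ(𝒢) = { {}, {1}, {2}, {4}, {1,2}, {1,4}, {2,4}, {1,2,4}, {3,5,6}, {1,3,5,6}, {2,3,5,6}, {3,4,5,6}, {1,2,3,5,6}, {1,3,4,5,6}, {2,3,4,5,6}, X }

Derivation:
Begin from { {}, {2,4}, {2,3,5,6}, X } (that is, 𝒢 plus ∅ and X).
Pass 1 (3 new):
  {1,4}  = complement {2,3,5,6}
  {1,3,5,6}  = complement {2,4}
  {2,3,4,5,6}  = {2,3,5,6} ∪ {2,4}
  (now 7)
Pass 2: +4 →
  {1}  = complement {2,3,4,5,6}
  {1,2,4}  = {1,4} ∪ {2,4}
  {1,2,3,5,6}  = {1,3,5,6} ∪ {2,3,5,6}
  {1,3,4,5,6}  = {1,3,5,6} ∪ {1,4}
  (now 11)
Pass 3: 3 new —
  {2}  = complement {1,3,4,5,6}
  {4}  = complement {1,2,3,5,6}
  {3,5,6}  = complement {1,2,4}
  (now 14)
Pass 4: +2 →
  {1,2}  = {1} ∪ {2}
  {3,4,5,6}  = {3,5,6} ∪ {4}
  (now 16)
Pass 5: no new sets; the family is a σ-algebra.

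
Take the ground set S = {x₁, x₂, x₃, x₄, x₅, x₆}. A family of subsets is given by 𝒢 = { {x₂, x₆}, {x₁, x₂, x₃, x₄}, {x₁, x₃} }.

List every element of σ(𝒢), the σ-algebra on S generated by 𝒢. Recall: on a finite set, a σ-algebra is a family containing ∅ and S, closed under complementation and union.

Initial family (5 sets): { {}, {x₁, x₃}, {x₂, x₆}, {x₁, x₂, x₃, x₄}, S }.
Round 1. New:
  {x₅, x₆}  = complement {x₁, x₂, x₃, x₄}
  {x₁, x₂, x₃, x₆}  = {x₁, x₃} ∪ {x₂, x₆}
  {x₁, x₃, x₄, x₅}  = complement {x₂, x₆}
  {x₂, x₄, x₅, x₆}  = complement {x₁, x₃}
  {x₁, x₂, x₃, x₄, x₆}  = {x₂, x₆} ∪ {x₁, x₂, x₃, x₄}
  |family| = 10
Round 2. New:
  {x₅}  = complement {x₁, x₂, x₃, x₄, x₆}
  {x₄, x₅}  = complement {x₁, x₂, x₃, x₆}
  {x₂, x₅, x₆}  = {x₅, x₆} ∪ {x₂, x₆}
  {x₁, x₃, x₅, x₆}  = {x₅, x₆} ∪ {x₁, x₃}
  {x₁, x₂, x₃, x₄, x₅}  = {x₁, x₃, x₄, x₅} ∪ {x₁, x₂, x₃, x₄}
  {x₁, x₂, x₃, x₅, x₆}  = {x₅, x₆} ∪ {x₁, x₂, x₃, x₆}
  {x₁, x₃, x₄, x₅, x₆}  = {x₅, x₆} ∪ {x₁, x₃, x₄, x₅}
  |family| = 17
Round 3. New:
  {x₂}  = complement {x₁, x₃, x₄, x₅, x₆}
  {x₄}  = complement {x₁, x₂, x₃, x₅, x₆}
  {x₆}  = complement {x₁, x₂, x₃, x₄, x₅}
  {x₂, x₄}  = complement {x₁, x₃, x₅, x₆}
  {x₁, x₃, x₄}  = complement {x₂, x₅, x₆}
  {x₁, x₃, x₅}  = {x₁, x₃} ∪ {x₅}
  {x₄, x₅, x₆}  = {x₄, x₅} ∪ {x₅, x₆}
  |family| = 24
Round 4 adds 8:
  {x₂, x₅}  = {x₂} ∪ {x₅}
  {x₄, x₆}  = {x₆} ∪ {x₄}
  {x₁, x₂, x₃}  = complement {x₄, x₅, x₆}
  {x₁, x₃, x₆}  = {x₆} ∪ {x₁, x₃}
  {x₂, x₄, x₅}  = {x₂} ∪ {x₄, x₅}
  {x₂, x₄, x₆}  = complement {x₁, x₃, x₅}
  {x₁, x₂, x₃, x₅}  = {x₁, x₃, x₅} ∪ {x₂}
  {x₁, x₃, x₄, x₆}  = {x₆} ∪ {x₁, x₃, x₄}
  |family| = 32
Round 5: already closed under ᶜ and ∪.

Therefore σ(𝒢) = { {}, {x₂}, {x₄}, {x₅}, {x₆}, {x₁, x₃}, {x₂, x₄}, {x₂, x₅}, {x₂, x₆}, {x₄, x₅}, {x₄, x₆}, {x₅, x₆}, {x₁, x₂, x₃}, {x₁, x₃, x₄}, {x₁, x₃, x₅}, {x₁, x₃, x₆}, {x₂, x₄, x₅}, {x₂, x₄, x₆}, {x₂, x₅, x₆}, {x₄, x₅, x₆}, {x₁, x₂, x₃, x₄}, {x₁, x₂, x₃, x₅}, {x₁, x₂, x₃, x₆}, {x₁, x₃, x₄, x₅}, {x₁, x₃, x₄, x₆}, {x₁, x₃, x₅, x₆}, {x₂, x₄, x₅, x₆}, {x₁, x₂, x₃, x₄, x₅}, {x₁, x₂, x₃, x₄, x₆}, {x₁, x₂, x₃, x₅, x₆}, {x₁, x₃, x₄, x₅, x₆}, S } (|σ(𝒢)| = 32).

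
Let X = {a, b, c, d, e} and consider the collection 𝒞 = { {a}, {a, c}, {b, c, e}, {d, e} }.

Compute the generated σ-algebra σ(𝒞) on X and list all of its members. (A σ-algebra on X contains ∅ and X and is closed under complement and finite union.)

Take S₀ = 𝒞 ∪ {∅, X} = { {}, {a}, {a, c}, {d, e}, {b, c, e}, X }.
Iteration 1: 7 new —
  {a, d}  = {b, c, e}ᶜ
  {a, b, c}  = {d, e}ᶜ
  {a, d, e}  = {d, e} ∪ {a}
  {b, d, e}  = {a, c}ᶜ
  {a, b, c, e}  = {b, c, e} ∪ {a, c}
  {a, c, d, e}  = {d, e} ∪ {a, c}
  {b, c, d, e}  = {a}ᶜ
Iteration 2: +6 →
  {b}  = {a, c, d, e}ᶜ
  {d}  = {a, b, c, e}ᶜ
  {b, c}  = {a, d, e}ᶜ
  {a, c, d}  = {a, d} ∪ {a, c}
  {a, b, c, d}  = {a, b, c} ∪ {a, d}
  {a, b, d, e}  = {a, d, e} ∪ {b, d, e}
Iteration 3. New:
  {c}  = {a, b, d, e}ᶜ
  {e}  = {a, b, c, d}ᶜ
  {a, b}  = {b} ∪ {a}
  {b, d}  = {b} ∪ {d}
  {b, e}  = {a, c, d}ᶜ
  {a, b, d}  = {b} ∪ {a, d}
  {b, c, d}  = {b, c} ∪ {d}
Iteration 4. New:
  {a, e}  = {b, c, d}ᶜ
  {c, d}  = {c} ∪ {d}
  {c, e}  = {a, b, d}ᶜ
  {a, b, e}  = {b, e} ∪ {a, b}
  {a, c, e}  = {b, d}ᶜ
  {c, d, e}  = {a, b}ᶜ
Iteration 5: no new sets; the family is a σ-algebra.

σ(𝒞) = { {}, {a}, {b}, {c}, {d}, {e}, {a, b}, {a, c}, {a, d}, {a, e}, {b, c}, {b, d}, {b, e}, {c, d}, {c, e}, {d, e}, {a, b, c}, {a, b, d}, {a, b, e}, {a, c, d}, {a, c, e}, {a, d, e}, {b, c, d}, {b, c, e}, {b, d, e}, {c, d, e}, {a, b, c, d}, {a, b, c, e}, {a, b, d, e}, {a, c, d, e}, {b, c, d, e}, X }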